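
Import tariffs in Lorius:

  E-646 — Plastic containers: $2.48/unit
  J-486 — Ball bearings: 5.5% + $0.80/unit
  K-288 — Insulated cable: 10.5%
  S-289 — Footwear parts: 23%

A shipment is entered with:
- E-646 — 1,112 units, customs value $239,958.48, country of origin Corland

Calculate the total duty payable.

Line 1 (E-646, Corland, 1,112 units, $239,958.48):
Base rate for E-646 is $2.48/unit.
Duty = 1,112 × $2.48 = $2,757.76.

$2,757.76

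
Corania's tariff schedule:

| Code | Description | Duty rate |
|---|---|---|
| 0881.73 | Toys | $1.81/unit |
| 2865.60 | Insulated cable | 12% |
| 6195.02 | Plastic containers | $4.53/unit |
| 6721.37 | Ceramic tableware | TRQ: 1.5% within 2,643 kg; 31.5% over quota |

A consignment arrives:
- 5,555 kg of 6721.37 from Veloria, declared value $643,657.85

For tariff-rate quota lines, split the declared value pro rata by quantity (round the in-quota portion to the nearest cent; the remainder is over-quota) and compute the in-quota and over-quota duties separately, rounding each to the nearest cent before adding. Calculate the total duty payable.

$110,878.90

Line 1 (6721.37, Veloria, 5,555 kg, $643,657.85):
Code 6721.37 is under a tariff-rate quota (threshold 2,643 kg). In-quota: 2,643 kg at 1.5%; over-quota: 2,912 kg at 31.5%.
Pro-rata value split: in-quota = $643,657.85 × 2,643/5,555 = $306,244.41; over-quota = $643,657.85 − $306,244.41 = $337,413.44.
In-quota duty = $306,244.41 × 1.5% = $4,593.67. Over-quota duty = $337,413.44 × 31.5% = $106,285.23.
Line duty = $4,593.67 + $106,285.23 = $110,878.90.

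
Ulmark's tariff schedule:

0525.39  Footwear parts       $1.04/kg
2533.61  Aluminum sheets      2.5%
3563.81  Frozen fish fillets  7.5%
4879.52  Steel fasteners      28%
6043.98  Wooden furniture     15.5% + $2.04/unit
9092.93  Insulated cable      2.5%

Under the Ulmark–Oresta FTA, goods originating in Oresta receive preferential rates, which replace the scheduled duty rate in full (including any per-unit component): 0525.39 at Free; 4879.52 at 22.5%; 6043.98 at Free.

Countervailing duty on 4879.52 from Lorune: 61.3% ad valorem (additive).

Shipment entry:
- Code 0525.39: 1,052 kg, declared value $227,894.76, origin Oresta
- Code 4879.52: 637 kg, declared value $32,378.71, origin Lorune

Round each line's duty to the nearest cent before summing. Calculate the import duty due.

$28,914.19

Line 1 (0525.39, Oresta, 1,052 kg, $227,894.76):
Base rate for 0525.39 is $1.04/kg.
Origin Oresta qualifies under the Ulmark–Oresta agreement and 0525.39 is covered: preferential rate Free applies instead.
Duty = $227,894.76 × 0% = $0.00.
Line 2 (4879.52, Lorune, 637 kg, $32,378.71):
Base rate for 4879.52 is 28%.
4879.52 has an FTA preferential rate, but origin Lorune is not Oresta; base rate stands.
Additional duty on 4879.52 from Lorune: +61.3%. Applied ad valorem rate: 28% + 61.3% = 89.3%.
Duty = $32,378.71 × 89.3% = $28,914.19.
Total = $0.00 + $28,914.19 = $28,914.19.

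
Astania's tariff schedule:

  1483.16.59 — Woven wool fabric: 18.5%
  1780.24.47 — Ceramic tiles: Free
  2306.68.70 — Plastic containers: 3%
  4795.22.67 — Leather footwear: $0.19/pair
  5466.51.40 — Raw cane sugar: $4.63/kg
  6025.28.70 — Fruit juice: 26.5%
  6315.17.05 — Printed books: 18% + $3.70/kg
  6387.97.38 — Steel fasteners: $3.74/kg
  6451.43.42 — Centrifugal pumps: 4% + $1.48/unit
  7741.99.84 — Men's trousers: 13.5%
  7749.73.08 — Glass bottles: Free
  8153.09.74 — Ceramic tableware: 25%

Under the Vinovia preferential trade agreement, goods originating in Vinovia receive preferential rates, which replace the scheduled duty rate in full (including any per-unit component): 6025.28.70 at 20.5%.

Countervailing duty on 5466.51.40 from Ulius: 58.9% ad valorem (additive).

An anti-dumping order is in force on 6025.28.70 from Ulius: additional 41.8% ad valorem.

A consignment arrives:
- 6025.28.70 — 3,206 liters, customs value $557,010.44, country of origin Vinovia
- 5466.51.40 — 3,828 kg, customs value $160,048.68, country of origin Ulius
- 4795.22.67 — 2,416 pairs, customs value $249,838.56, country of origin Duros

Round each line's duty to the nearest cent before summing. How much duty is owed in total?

Line 1 (6025.28.70, Vinovia, 3,206 liters, $557,010.44):
Base rate for 6025.28.70 is 26.5%.
Origin Vinovia qualifies under the Astania–Vinovia agreement and 6025.28.70 is covered: preferential rate 20.5% applies instead.
The additional-duty order on 6025.28.70 targets Ulius, not Vinovia; it does not apply.
Duty = $557,010.44 × 20.5% = $114,187.14.
Line 2 (5466.51.40, Ulius, 3,828 kg, $160,048.68):
Base rate for 5466.51.40 is $4.63/kg.
Additional duty on 5466.51.40 from Ulius: +58.9% ad valorem. Applied ad valorem rate = 58.9%.
Duty = $160,048.68 × 58.9% + 3,828 × $4.63 = $111,992.31.
Line 3 (4795.22.67, Duros, 2,416 pairs, $249,838.56):
Base rate for 4795.22.67 is $0.19/pair.
Duty = 2,416 × $0.19 = $459.04.
Total = $114,187.14 + $111,992.31 + $459.04 = $226,638.49.

$226,638.49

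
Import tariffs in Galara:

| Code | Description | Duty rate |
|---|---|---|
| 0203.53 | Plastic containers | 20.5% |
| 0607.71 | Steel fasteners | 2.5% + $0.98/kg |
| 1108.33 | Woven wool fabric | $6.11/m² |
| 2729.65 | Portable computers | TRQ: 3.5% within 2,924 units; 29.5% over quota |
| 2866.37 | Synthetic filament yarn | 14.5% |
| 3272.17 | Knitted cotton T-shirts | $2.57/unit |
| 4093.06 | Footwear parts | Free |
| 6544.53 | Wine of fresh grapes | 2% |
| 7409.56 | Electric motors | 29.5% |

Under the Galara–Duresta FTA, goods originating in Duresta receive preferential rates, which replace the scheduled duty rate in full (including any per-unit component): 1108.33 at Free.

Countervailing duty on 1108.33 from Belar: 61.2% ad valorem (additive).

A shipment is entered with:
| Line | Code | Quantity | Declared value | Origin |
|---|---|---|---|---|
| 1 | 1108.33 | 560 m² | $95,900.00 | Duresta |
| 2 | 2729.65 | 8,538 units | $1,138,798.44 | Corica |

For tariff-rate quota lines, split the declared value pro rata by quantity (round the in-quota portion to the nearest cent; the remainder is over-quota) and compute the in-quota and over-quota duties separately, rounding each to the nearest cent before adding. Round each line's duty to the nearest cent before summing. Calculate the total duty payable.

Line 1 (1108.33, Duresta, 560 m², $95,900.00):
Base rate for 1108.33 is $6.11/m².
Origin Duresta qualifies under the Galara–Duresta agreement and 1108.33 is covered: preferential rate Free applies instead.
The additional-duty order on 1108.33 targets Belar, not Duresta; it does not apply.
Duty = $95,900.00 × 0% = $0.00.
Line 2 (2729.65, Corica, 8,538 units, $1,138,798.44):
Code 2729.65 is under a tariff-rate quota (threshold 2,924 units). In-quota: 2,924 units at 3.5%; over-quota: 5,614 units at 29.5%.
Pro-rata value split: in-quota = $1,138,798.44 × 2,924/8,538 = $390,003.12; over-quota = $1,138,798.44 − $390,003.12 = $748,795.32.
In-quota duty = $390,003.12 × 3.5% = $13,650.11. Over-quota duty = $748,795.32 × 29.5% = $220,894.62.
Line duty = $13,650.11 + $220,894.62 = $234,544.73.
Total = $0.00 + $234,544.73 = $234,544.73.

$234,544.73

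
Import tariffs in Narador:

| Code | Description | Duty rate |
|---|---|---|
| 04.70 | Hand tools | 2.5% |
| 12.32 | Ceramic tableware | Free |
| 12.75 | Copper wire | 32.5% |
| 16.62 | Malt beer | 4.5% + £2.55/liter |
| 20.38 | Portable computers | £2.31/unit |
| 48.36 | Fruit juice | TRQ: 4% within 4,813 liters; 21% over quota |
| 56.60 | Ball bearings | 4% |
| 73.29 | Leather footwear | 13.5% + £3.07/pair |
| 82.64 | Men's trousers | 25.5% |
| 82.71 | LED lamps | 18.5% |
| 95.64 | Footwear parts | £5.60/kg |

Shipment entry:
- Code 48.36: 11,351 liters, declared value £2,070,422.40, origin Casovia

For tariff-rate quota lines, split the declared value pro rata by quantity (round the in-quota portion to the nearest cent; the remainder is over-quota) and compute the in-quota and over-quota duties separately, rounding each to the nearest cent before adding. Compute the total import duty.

£285,547.20

Line 1 (48.36, Casovia, 11,351 liters, £2,070,422.40):
Code 48.36 is under a tariff-rate quota (threshold 4,813 liters). In-quota: 4,813 liters at 4%; over-quota: 6,538 liters at 21%.
Pro-rata value split: in-quota = £2,070,422.40 × 4,813/11,351 = £877,891.20; over-quota = £2,070,422.40 − £877,891.20 = £1,192,531.20.
In-quota duty = £877,891.20 × 4% = £35,115.65. Over-quota duty = £1,192,531.20 × 21% = £250,431.55.
Line duty = £35,115.65 + £250,431.55 = £285,547.20.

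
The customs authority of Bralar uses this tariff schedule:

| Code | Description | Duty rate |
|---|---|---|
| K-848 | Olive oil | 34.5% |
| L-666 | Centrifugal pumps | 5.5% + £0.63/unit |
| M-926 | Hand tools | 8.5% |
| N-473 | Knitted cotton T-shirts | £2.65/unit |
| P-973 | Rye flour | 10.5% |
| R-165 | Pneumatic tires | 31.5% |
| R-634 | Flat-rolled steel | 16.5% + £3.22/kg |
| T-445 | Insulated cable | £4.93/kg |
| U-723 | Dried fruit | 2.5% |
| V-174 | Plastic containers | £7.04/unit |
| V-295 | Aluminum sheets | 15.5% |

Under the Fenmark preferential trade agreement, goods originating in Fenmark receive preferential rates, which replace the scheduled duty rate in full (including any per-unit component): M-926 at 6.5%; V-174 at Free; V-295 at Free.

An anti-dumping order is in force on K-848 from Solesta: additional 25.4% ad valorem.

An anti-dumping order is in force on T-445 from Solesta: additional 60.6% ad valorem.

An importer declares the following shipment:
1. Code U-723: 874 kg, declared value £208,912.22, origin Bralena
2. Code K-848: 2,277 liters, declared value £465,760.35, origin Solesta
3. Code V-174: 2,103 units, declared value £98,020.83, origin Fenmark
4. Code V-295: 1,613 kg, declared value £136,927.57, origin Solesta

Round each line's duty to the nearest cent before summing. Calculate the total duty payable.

£305,437.03

Line 1 (U-723, Bralena, 874 kg, £208,912.22):
Base rate for U-723 is 2.5%.
Duty = £208,912.22 × 2.5% = £5,222.81.
Line 2 (K-848, Solesta, 2,277 liters, £465,760.35):
Base rate for K-848 is 34.5%.
Additional duty on K-848 from Solesta: +25.4%. Applied ad valorem rate: 34.5% + 25.4% = 59.9%.
Duty = £465,760.35 × 59.9% = £278,990.45.
Line 3 (V-174, Fenmark, 2,103 units, £98,020.83):
Base rate for V-174 is £7.04/unit.
Origin Fenmark qualifies under the Bralar–Fenmark agreement and V-174 is covered: preferential rate Free applies instead.
Duty = £98,020.83 × 0% = £0.00.
Line 4 (V-295, Solesta, 1,613 kg, £136,927.57):
Base rate for V-295 is 15.5%.
V-295 has an FTA preferential rate, but origin Solesta is not Fenmark; base rate stands.
Duty = £136,927.57 × 15.5% = £21,223.77.
Total = £5,222.81 + £278,990.45 + £0.00 + £21,223.77 = £305,437.03.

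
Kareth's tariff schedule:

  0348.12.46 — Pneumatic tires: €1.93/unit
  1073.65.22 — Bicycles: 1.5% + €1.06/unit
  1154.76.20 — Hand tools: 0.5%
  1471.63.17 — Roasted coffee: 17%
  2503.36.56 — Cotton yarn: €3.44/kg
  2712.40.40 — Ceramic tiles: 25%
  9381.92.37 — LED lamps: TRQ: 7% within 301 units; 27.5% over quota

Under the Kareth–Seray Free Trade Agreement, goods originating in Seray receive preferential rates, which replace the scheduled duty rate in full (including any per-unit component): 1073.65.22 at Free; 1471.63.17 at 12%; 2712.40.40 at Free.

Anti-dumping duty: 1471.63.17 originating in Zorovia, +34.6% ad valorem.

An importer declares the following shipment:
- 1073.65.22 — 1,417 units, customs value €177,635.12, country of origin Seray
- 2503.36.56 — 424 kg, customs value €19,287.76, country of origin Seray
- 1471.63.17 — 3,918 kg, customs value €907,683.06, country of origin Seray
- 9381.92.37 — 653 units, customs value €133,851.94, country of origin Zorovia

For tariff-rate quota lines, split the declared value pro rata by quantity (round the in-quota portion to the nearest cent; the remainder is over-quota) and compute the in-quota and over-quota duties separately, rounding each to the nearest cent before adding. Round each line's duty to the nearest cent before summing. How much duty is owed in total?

€134,541.52

Line 1 (1073.65.22, Seray, 1,417 units, €177,635.12):
Base rate for 1073.65.22 is 1.5% + €1.06/unit.
Origin Seray qualifies under the Kareth–Seray agreement and 1073.65.22 is covered: preferential rate Free applies instead.
Duty = €177,635.12 × 0% = €0.00.
Line 2 (2503.36.56, Seray, 424 kg, €19,287.76):
Base rate for 2503.36.56 is €3.44/kg.
Origin Seray is the FTA partner but 2503.36.56 is not on the preference list; base rate stands.
Duty = 424 × €3.44 = €1,458.56.
Line 3 (1471.63.17, Seray, 3,918 kg, €907,683.06):
Base rate for 1471.63.17 is 17%.
Origin Seray qualifies under the Kareth–Seray agreement and 1471.63.17 is covered: preferential rate 12% applies instead.
The additional-duty order on 1471.63.17 targets Zorovia, not Seray; it does not apply.
Duty = €907,683.06 × 12% = €108,921.97.
Line 4 (9381.92.37, Zorovia, 653 units, €133,851.94):
Code 9381.92.37 is under a tariff-rate quota (threshold 301 units). In-quota: 301 units at 7%; over-quota: 352 units at 27.5%.
Pro-rata value split: in-quota = €133,851.94 × 301/653 = €61,698.98; over-quota = €133,851.94 − €61,698.98 = €72,152.96.
In-quota duty = €61,698.98 × 7% = €4,318.93. Over-quota duty = €72,152.96 × 27.5% = €19,842.06.
Line duty = €4,318.93 + €19,842.06 = €24,160.99.
Total = €0.00 + €1,458.56 + €108,921.97 + €24,160.99 = €134,541.52.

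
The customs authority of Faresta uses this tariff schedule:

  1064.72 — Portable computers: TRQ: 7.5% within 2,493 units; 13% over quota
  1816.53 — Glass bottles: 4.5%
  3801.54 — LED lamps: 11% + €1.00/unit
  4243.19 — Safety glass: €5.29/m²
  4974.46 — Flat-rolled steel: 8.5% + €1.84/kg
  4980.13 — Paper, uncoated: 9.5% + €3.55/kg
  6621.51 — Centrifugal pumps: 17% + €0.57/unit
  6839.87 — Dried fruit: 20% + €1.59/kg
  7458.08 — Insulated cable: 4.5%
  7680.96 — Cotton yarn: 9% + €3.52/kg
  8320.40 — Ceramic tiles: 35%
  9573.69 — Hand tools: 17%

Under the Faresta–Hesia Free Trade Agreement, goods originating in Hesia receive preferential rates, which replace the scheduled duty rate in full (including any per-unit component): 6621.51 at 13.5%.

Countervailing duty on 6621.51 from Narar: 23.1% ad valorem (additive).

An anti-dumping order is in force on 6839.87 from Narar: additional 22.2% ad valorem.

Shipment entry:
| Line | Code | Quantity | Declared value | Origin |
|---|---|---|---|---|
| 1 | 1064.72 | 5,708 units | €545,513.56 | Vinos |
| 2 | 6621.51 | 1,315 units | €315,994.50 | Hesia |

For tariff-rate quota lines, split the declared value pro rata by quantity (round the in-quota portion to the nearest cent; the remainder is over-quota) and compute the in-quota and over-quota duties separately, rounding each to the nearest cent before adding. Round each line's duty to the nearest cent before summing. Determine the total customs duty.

€100,471.94

Line 1 (1064.72, Vinos, 5,708 units, €545,513.56):
Code 1064.72 is under a tariff-rate quota (threshold 2,493 units). In-quota: 2,493 units at 7.5%; over-quota: 3,215 units at 13%.
Pro-rata value split: in-quota = €545,513.56 × 2,493/5,708 = €238,256.01; over-quota = €545,513.56 − €238,256.01 = €307,257.55.
In-quota duty = €238,256.01 × 7.5% = €17,869.20. Over-quota duty = €307,257.55 × 13% = €39,943.48.
Line duty = €17,869.20 + €39,943.48 = €57,812.68.
Line 2 (6621.51, Hesia, 1,315 units, €315,994.50):
Base rate for 6621.51 is 17% + €0.57/unit.
Origin Hesia qualifies under the Faresta–Hesia agreement and 6621.51 is covered: preferential rate 13.5% applies instead.
The additional-duty order on 6621.51 targets Narar, not Hesia; it does not apply.
Duty = €315,994.50 × 13.5% = €42,659.26.
Total = €57,812.68 + €42,659.26 = €100,471.94.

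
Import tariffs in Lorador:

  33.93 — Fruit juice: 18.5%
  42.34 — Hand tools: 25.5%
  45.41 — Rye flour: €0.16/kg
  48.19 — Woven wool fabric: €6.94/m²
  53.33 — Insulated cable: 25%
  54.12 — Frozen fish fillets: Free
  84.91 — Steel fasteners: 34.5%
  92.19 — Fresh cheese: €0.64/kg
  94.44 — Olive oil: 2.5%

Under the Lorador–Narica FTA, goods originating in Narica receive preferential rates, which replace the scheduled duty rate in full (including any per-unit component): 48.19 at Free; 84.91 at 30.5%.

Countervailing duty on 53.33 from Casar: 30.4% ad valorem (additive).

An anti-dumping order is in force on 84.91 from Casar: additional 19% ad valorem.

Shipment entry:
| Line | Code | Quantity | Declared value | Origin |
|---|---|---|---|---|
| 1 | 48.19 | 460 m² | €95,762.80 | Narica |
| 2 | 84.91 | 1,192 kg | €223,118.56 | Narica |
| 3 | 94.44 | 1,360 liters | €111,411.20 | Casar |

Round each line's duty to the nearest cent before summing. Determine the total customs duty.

€70,836.44

Line 1 (48.19, Narica, 460 m², €95,762.80):
Base rate for 48.19 is €6.94/m².
Origin Narica qualifies under the Lorador–Narica agreement and 48.19 is covered: preferential rate Free applies instead.
Duty = €95,762.80 × 0% = €0.00.
Line 2 (84.91, Narica, 1,192 kg, €223,118.56):
Base rate for 84.91 is 34.5%.
Origin Narica qualifies under the Lorador–Narica agreement and 84.91 is covered: preferential rate 30.5% applies instead.
The additional-duty order on 84.91 targets Casar, not Narica; it does not apply.
Duty = €223,118.56 × 30.5% = €68,051.16.
Line 3 (94.44, Casar, 1,360 liters, €111,411.20):
Base rate for 94.44 is 2.5%.
Duty = €111,411.20 × 2.5% = €2,785.28.
Total = €0.00 + €68,051.16 + €2,785.28 = €70,836.44.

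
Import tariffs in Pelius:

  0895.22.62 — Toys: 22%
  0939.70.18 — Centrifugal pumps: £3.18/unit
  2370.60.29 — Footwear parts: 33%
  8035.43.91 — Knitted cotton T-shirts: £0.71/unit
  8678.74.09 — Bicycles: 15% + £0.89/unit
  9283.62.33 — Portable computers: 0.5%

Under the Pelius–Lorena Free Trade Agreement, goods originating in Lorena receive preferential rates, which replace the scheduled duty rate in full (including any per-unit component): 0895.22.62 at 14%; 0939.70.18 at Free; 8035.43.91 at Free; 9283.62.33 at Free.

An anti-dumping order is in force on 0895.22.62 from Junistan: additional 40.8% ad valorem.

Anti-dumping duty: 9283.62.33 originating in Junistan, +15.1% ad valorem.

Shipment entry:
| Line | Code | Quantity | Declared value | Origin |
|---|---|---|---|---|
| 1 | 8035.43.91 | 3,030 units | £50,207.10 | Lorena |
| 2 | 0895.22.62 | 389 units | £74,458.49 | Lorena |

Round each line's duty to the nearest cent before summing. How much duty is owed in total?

Line 1 (8035.43.91, Lorena, 3,030 units, £50,207.10):
Base rate for 8035.43.91 is £0.71/unit.
Origin Lorena qualifies under the Pelius–Lorena agreement and 8035.43.91 is covered: preferential rate Free applies instead.
Duty = £50,207.10 × 0% = £0.00.
Line 2 (0895.22.62, Lorena, 389 units, £74,458.49):
Base rate for 0895.22.62 is 22%.
Origin Lorena qualifies under the Pelius–Lorena agreement and 0895.22.62 is covered: preferential rate 14% applies instead.
The additional-duty order on 0895.22.62 targets Junistan, not Lorena; it does not apply.
Duty = £74,458.49 × 14% = £10,424.19.
Total = £0.00 + £10,424.19 = £10,424.19.

£10,424.19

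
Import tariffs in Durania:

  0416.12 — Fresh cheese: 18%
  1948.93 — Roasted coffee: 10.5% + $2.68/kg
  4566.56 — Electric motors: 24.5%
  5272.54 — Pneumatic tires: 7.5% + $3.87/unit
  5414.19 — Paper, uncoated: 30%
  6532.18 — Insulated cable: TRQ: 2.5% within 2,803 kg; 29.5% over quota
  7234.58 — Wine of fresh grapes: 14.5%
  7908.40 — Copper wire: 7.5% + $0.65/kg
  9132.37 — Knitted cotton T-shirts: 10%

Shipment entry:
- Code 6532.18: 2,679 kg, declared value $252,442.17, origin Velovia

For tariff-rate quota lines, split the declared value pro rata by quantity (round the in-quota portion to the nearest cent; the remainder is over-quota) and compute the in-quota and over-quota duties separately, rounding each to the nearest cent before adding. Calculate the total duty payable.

$6,311.05

Line 1 (6532.18, Velovia, 2,679 kg, $252,442.17):
Code 6532.18 is under a tariff-rate quota (threshold 2,803 kg). Quantity 2,679 kg is within the quota, so the in-quota rate 2.5% applies to the full value.
Duty = $252,442.17 × 2.5% = $6,311.05.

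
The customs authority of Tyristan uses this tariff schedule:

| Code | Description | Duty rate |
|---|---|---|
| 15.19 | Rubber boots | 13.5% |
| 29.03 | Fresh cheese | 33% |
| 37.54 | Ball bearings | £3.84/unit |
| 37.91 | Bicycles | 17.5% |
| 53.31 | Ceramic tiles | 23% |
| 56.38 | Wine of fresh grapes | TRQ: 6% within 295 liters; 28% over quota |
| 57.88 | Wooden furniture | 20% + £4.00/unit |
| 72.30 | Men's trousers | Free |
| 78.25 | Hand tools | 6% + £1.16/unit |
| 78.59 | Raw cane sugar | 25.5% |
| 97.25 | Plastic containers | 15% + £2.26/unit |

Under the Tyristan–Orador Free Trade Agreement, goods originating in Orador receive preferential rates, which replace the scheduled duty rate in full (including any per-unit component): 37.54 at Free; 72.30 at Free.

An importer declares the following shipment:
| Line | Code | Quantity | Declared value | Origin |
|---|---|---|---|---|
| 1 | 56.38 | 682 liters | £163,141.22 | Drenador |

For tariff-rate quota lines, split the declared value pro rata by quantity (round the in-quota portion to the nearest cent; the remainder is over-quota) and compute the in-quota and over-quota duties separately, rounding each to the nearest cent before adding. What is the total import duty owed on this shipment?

Line 1 (56.38, Drenador, 682 liters, £163,141.22):
Code 56.38 is under a tariff-rate quota (threshold 295 liters). In-quota: 295 liters at 6%; over-quota: 387 liters at 28%.
Pro-rata value split: in-quota = £163,141.22 × 295/682 = £70,566.95; over-quota = £163,141.22 − £70,566.95 = £92,574.27.
In-quota duty = £70,566.95 × 6% = £4,234.02. Over-quota duty = £92,574.27 × 28% = £25,920.80.
Line duty = £4,234.02 + £25,920.80 = £30,154.82.

£30,154.82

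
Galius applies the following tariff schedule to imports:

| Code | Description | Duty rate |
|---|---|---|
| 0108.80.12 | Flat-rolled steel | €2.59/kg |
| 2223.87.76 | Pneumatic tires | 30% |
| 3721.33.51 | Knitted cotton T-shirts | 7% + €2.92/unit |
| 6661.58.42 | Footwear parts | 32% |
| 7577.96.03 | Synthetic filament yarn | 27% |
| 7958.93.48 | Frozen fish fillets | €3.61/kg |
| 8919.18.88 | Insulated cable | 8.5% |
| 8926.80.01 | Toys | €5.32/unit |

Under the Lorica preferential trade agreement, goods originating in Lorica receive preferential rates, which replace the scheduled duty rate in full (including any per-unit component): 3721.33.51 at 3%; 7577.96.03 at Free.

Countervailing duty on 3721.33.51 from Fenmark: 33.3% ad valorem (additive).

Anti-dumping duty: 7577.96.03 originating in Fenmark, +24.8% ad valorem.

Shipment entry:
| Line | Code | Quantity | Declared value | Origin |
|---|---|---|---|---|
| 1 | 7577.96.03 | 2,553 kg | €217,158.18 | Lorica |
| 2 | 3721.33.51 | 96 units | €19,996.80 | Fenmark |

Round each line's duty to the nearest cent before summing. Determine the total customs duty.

Line 1 (7577.96.03, Lorica, 2,553 kg, €217,158.18):
Base rate for 7577.96.03 is 27%.
Origin Lorica qualifies under the Galius–Lorica agreement and 7577.96.03 is covered: preferential rate Free applies instead.
The additional-duty order on 7577.96.03 targets Fenmark, not Lorica; it does not apply.
Duty = €217,158.18 × 0% = €0.00.
Line 2 (3721.33.51, Fenmark, 96 units, €19,996.80):
Base rate for 3721.33.51 is 7% + €2.92/unit.
3721.33.51 has an FTA preferential rate, but origin Fenmark is not Lorica; base rate stands.
Additional duty on 3721.33.51 from Fenmark: +33.3%. Applied ad valorem rate: 7% + 33.3% = 40.3%.
Duty = €19,996.80 × 40.3% + 96 × €2.92 = €8,339.03.
Total = €0.00 + €8,339.03 = €8,339.03.

€8,339.03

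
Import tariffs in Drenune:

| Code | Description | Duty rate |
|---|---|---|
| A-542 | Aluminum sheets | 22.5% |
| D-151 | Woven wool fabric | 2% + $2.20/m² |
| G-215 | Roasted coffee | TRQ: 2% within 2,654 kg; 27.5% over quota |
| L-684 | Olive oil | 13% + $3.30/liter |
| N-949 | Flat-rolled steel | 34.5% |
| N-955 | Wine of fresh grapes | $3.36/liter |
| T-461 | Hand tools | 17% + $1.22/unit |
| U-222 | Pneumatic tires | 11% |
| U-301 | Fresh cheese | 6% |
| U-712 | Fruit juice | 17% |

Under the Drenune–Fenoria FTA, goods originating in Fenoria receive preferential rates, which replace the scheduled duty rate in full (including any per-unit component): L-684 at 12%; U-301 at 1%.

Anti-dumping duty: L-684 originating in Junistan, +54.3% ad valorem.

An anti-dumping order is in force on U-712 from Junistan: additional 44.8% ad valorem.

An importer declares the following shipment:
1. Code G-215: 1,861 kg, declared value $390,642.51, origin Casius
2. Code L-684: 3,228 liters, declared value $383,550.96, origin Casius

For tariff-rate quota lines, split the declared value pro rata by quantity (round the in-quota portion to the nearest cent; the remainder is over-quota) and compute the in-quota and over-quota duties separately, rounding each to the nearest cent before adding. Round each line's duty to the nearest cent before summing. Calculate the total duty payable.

Line 1 (G-215, Casius, 1,861 kg, $390,642.51):
Code G-215 is under a tariff-rate quota (threshold 2,654 kg). Quantity 1,861 kg is within the quota, so the in-quota rate 2% applies to the full value.
Duty = $390,642.51 × 2% = $7,812.85.
Line 2 (L-684, Casius, 3,228 liters, $383,550.96):
Base rate for L-684 is 13% + $3.30/liter.
L-684 has an FTA preferential rate, but origin Casius is not Fenoria; base rate stands.
The additional-duty order on L-684 targets Junistan, not Casius; it does not apply.
Duty = $383,550.96 × 13% + 3,228 × $3.30 = $60,514.02.
Total = $7,812.85 + $60,514.02 = $68,326.87.

$68,326.87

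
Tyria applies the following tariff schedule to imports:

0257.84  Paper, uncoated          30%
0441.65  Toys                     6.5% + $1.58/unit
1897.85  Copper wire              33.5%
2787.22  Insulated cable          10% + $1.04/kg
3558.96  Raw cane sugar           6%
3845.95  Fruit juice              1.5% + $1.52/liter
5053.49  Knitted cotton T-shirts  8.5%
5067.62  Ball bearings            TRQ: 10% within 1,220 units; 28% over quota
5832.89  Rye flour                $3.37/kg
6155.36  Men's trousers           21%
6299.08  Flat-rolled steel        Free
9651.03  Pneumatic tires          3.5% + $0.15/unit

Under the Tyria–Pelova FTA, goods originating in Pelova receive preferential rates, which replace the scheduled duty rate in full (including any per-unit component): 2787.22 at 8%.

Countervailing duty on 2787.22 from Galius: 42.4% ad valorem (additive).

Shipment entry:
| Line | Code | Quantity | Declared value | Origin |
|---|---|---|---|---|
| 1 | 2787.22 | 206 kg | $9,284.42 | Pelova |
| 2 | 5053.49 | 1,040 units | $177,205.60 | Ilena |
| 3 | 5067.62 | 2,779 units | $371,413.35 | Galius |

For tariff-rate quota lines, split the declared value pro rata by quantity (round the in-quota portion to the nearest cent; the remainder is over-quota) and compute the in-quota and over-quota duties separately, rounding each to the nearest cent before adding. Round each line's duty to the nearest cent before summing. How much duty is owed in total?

$90,451.43

Line 1 (2787.22, Pelova, 206 kg, $9,284.42):
Base rate for 2787.22 is 10% + $1.04/kg.
Origin Pelova qualifies under the Tyria–Pelova agreement and 2787.22 is covered: preferential rate 8% applies instead.
The additional-duty order on 2787.22 targets Galius, not Pelova; it does not apply.
Duty = $9,284.42 × 8% = $742.75.
Line 2 (5053.49, Ilena, 1,040 units, $177,205.60):
Base rate for 5053.49 is 8.5%.
Duty = $177,205.60 × 8.5% = $15,062.48.
Line 3 (5067.62, Galius, 2,779 units, $371,413.35):
Code 5067.62 is under a tariff-rate quota (threshold 1,220 units). In-quota: 1,220 units at 10%; over-quota: 1,559 units at 28%.
Pro-rata value split: in-quota = $371,413.35 × 1,220/2,779 = $163,053.00; over-quota = $371,413.35 − $163,053.00 = $208,360.35.
In-quota duty = $163,053.00 × 10% = $16,305.30. Over-quota duty = $208,360.35 × 28% = $58,340.90.
Line duty = $16,305.30 + $58,340.90 = $74,646.20.
Total = $742.75 + $15,062.48 + $74,646.20 = $90,451.43.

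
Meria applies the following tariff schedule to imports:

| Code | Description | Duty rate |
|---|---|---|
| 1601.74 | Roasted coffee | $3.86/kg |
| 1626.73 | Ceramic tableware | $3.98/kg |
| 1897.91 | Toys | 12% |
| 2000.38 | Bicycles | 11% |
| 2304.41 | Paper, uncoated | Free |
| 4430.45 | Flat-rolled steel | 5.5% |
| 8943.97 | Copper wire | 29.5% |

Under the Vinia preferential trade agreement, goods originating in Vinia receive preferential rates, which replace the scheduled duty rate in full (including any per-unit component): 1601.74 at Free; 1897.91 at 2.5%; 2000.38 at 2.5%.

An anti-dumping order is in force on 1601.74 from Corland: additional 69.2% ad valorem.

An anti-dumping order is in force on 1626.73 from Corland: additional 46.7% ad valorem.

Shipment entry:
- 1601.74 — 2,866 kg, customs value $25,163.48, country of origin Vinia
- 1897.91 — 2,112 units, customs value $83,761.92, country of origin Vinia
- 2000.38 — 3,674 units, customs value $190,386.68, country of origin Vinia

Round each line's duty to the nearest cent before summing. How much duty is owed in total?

Line 1 (1601.74, Vinia, 2,866 kg, $25,163.48):
Base rate for 1601.74 is $3.86/kg.
Origin Vinia qualifies under the Meria–Vinia agreement and 1601.74 is covered: preferential rate Free applies instead.
The additional-duty order on 1601.74 targets Corland, not Vinia; it does not apply.
Duty = $25,163.48 × 0% = $0.00.
Line 2 (1897.91, Vinia, 2,112 units, $83,761.92):
Base rate for 1897.91 is 12%.
Origin Vinia qualifies under the Meria–Vinia agreement and 1897.91 is covered: preferential rate 2.5% applies instead.
Duty = $83,761.92 × 2.5% = $2,094.05.
Line 3 (2000.38, Vinia, 3,674 units, $190,386.68):
Base rate for 2000.38 is 11%.
Origin Vinia qualifies under the Meria–Vinia agreement and 2000.38 is covered: preferential rate 2.5% applies instead.
Duty = $190,386.68 × 2.5% = $4,759.67.
Total = $0.00 + $2,094.05 + $4,759.67 = $6,853.72.

$6,853.72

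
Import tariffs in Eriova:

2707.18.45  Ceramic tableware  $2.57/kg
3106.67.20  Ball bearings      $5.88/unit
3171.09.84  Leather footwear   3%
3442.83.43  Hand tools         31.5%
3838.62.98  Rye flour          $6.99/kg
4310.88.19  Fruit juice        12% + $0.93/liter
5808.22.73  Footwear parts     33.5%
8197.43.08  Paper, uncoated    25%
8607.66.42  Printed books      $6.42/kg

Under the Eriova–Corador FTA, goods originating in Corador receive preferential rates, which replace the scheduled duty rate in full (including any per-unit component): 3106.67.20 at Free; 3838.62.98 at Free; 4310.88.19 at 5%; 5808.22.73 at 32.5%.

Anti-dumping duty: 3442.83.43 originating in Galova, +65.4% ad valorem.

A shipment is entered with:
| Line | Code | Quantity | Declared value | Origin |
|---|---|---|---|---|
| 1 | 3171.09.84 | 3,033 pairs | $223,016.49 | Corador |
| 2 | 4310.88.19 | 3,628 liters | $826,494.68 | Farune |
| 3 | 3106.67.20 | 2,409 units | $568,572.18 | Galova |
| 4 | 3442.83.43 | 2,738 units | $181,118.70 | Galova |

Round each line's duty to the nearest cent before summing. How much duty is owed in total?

Line 1 (3171.09.84, Corador, 3,033 pairs, $223,016.49):
Base rate for 3171.09.84 is 3%.
Origin Corador is the FTA partner but 3171.09.84 is not on the preference list; base rate stands.
Duty = $223,016.49 × 3% = $6,690.49.
Line 2 (4310.88.19, Farune, 3,628 liters, $826,494.68):
Base rate for 4310.88.19 is 12% + $0.93/liter.
4310.88.19 has an FTA preferential rate, but origin Farune is not Corador; base rate stands.
Duty = $826,494.68 × 12% + 3,628 × $0.93 = $102,553.40.
Line 3 (3106.67.20, Galova, 2,409 units, $568,572.18):
Base rate for 3106.67.20 is $5.88/unit.
3106.67.20 has an FTA preferential rate, but origin Galova is not Corador; base rate stands.
Duty = 2,409 × $5.88 = $14,164.92.
Line 4 (3442.83.43, Galova, 2,738 units, $181,118.70):
Base rate for 3442.83.43 is 31.5%.
Additional duty on 3442.83.43 from Galova: +65.4%. Applied ad valorem rate: 31.5% + 65.4% = 96.9%.
Duty = $181,118.70 × 96.9% = $175,504.02.
Total = $6,690.49 + $102,553.40 + $14,164.92 + $175,504.02 = $298,912.83.

$298,912.83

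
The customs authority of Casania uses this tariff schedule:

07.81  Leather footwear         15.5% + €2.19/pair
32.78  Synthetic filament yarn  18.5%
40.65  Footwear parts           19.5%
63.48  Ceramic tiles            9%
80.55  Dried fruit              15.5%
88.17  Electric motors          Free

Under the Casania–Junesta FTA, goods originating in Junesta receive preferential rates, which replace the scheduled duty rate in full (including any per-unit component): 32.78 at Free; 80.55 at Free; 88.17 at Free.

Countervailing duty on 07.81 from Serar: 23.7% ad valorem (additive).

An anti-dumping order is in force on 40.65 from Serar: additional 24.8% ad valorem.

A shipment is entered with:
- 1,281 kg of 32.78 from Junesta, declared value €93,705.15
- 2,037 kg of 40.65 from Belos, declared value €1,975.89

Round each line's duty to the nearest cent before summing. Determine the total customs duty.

€385.30

Line 1 (32.78, Junesta, 1,281 kg, €93,705.15):
Base rate for 32.78 is 18.5%.
Origin Junesta qualifies under the Casania–Junesta agreement and 32.78 is covered: preferential rate Free applies instead.
Duty = €93,705.15 × 0% = €0.00.
Line 2 (40.65, Belos, 2,037 kg, €1,975.89):
Base rate for 40.65 is 19.5%.
The additional-duty order on 40.65 targets Serar, not Belos; it does not apply.
Duty = €1,975.89 × 19.5% = €385.30.
Total = €0.00 + €385.30 = €385.30.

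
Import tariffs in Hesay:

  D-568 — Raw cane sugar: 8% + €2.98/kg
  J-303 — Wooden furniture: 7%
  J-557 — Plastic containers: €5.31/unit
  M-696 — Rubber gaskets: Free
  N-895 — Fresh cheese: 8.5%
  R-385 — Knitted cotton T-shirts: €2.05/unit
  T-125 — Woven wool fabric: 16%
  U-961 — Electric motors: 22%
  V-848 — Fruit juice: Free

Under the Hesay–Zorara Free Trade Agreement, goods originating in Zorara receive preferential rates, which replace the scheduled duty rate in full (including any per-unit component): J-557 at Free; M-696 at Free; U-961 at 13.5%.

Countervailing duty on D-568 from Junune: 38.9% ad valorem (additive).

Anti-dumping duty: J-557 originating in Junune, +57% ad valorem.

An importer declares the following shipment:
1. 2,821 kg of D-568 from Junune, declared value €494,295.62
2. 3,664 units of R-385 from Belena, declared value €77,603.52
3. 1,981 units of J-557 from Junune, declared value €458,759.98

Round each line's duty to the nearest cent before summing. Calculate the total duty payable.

€519,754.73

Line 1 (D-568, Junune, 2,821 kg, €494,295.62):
Base rate for D-568 is 8% + €2.98/kg.
Additional duty on D-568 from Junune: +38.9%. Applied ad valorem rate: 8% + 38.9% = 46.9%.
Duty = €494,295.62 × 46.9% + 2,821 × €2.98 = €240,231.23.
Line 2 (R-385, Belena, 3,664 units, €77,603.52):
Base rate for R-385 is €2.05/unit.
Duty = 3,664 × €2.05 = €7,511.20.
Line 3 (J-557, Junune, 1,981 units, €458,759.98):
Base rate for J-557 is €5.31/unit.
J-557 has an FTA preferential rate, but origin Junune is not Zorara; base rate stands.
Additional duty on J-557 from Junune: +57% ad valorem. Applied ad valorem rate = 57%.
Duty = €458,759.98 × 57% + 1,981 × €5.31 = €272,012.30.
Total = €240,231.23 + €7,511.20 + €272,012.30 = €519,754.73.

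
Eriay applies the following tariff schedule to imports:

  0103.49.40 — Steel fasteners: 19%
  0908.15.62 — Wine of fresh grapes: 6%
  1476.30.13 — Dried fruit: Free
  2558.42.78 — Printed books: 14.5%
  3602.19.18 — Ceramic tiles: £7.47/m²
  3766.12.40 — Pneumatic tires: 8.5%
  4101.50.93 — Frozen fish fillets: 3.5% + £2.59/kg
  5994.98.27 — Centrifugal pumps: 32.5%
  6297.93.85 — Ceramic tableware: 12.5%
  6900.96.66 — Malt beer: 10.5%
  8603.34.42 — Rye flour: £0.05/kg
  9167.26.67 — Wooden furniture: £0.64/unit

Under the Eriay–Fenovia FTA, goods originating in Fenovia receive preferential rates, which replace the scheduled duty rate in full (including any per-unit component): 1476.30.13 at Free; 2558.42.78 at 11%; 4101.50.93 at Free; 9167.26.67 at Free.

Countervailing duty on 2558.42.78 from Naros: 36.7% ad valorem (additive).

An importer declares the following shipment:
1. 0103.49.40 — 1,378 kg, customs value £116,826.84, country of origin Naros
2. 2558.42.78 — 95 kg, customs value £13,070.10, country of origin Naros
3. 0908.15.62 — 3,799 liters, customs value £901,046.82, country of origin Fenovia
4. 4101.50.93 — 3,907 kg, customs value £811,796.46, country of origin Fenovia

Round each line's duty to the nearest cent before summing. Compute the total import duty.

Line 1 (0103.49.40, Naros, 1,378 kg, £116,826.84):
Base rate for 0103.49.40 is 19%.
Duty = £116,826.84 × 19% = £22,197.10.
Line 2 (2558.42.78, Naros, 95 kg, £13,070.10):
Base rate for 2558.42.78 is 14.5%.
2558.42.78 has an FTA preferential rate, but origin Naros is not Fenovia; base rate stands.
Additional duty on 2558.42.78 from Naros: +36.7%. Applied ad valorem rate: 14.5% + 36.7% = 51.2%.
Duty = £13,070.10 × 51.2% = £6,691.89.
Line 3 (0908.15.62, Fenovia, 3,799 liters, £901,046.82):
Base rate for 0908.15.62 is 6%.
Origin Fenovia is the FTA partner but 0908.15.62 is not on the preference list; base rate stands.
Duty = £901,046.82 × 6% = £54,062.81.
Line 4 (4101.50.93, Fenovia, 3,907 kg, £811,796.46):
Base rate for 4101.50.93 is 3.5% + £2.59/kg.
Origin Fenovia qualifies under the Eriay–Fenovia agreement and 4101.50.93 is covered: preferential rate Free applies instead.
Duty = £811,796.46 × 0% = £0.00.
Total = £22,197.10 + £6,691.89 + £54,062.81 + £0.00 = £82,951.80.

£82,951.80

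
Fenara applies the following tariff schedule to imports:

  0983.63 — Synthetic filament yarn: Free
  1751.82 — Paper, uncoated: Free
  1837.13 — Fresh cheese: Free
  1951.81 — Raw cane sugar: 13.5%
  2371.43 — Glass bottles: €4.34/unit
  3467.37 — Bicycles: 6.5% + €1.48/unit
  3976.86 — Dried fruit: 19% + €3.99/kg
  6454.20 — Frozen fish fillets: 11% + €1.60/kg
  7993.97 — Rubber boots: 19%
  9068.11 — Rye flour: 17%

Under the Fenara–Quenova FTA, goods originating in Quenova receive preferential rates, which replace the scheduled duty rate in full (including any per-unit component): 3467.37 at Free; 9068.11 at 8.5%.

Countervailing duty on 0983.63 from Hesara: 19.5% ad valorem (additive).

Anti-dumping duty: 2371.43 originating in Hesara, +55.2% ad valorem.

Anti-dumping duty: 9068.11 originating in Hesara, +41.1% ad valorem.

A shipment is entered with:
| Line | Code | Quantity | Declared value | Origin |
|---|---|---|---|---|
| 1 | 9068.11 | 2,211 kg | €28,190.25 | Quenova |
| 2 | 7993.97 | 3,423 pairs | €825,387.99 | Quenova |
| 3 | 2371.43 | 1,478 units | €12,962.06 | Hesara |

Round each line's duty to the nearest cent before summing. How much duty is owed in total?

Line 1 (9068.11, Quenova, 2,211 kg, €28,190.25):
Base rate for 9068.11 is 17%.
Origin Quenova qualifies under the Fenara–Quenova agreement and 9068.11 is covered: preferential rate 8.5% applies instead.
The additional-duty order on 9068.11 targets Hesara, not Quenova; it does not apply.
Duty = €28,190.25 × 8.5% = €2,396.17.
Line 2 (7993.97, Quenova, 3,423 pairs, €825,387.99):
Base rate for 7993.97 is 19%.
Origin Quenova is the FTA partner but 7993.97 is not on the preference list; base rate stands.
Duty = €825,387.99 × 19% = €156,823.72.
Line 3 (2371.43, Hesara, 1,478 units, €12,962.06):
Base rate for 2371.43 is €4.34/unit.
Additional duty on 2371.43 from Hesara: +55.2% ad valorem. Applied ad valorem rate = 55.2%.
Duty = €12,962.06 × 55.2% + 1,478 × €4.34 = €13,569.58.
Total = €2,396.17 + €156,823.72 + €13,569.58 = €172,789.47.

€172,789.47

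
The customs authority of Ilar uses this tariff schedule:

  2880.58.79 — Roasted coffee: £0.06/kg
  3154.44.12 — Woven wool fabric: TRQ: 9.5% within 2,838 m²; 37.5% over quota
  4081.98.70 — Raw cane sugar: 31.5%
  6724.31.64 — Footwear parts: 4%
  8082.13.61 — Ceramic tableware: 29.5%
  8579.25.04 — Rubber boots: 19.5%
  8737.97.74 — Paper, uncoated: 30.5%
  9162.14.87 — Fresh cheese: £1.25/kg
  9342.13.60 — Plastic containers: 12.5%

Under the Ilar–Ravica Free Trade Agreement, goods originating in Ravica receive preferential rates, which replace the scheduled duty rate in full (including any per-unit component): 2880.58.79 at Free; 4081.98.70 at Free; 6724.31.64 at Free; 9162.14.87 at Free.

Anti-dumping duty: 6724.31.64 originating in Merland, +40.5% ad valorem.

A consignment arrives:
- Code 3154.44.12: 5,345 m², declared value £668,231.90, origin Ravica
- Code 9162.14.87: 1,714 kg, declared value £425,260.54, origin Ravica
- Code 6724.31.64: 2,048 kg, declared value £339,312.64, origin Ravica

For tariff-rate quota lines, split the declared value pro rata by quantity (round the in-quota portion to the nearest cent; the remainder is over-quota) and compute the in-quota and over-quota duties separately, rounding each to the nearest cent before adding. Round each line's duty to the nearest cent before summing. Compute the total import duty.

£151,241.07

Line 1 (3154.44.12, Ravica, 5,345 m², £668,231.90):
Code 3154.44.12 is under a tariff-rate quota (threshold 2,838 m²). In-quota: 2,838 m² at 9.5%; over-quota: 2,507 m² at 37.5%.
Pro-rata value split: in-quota = £668,231.90 × 2,838/5,345 = £354,806.76; over-quota = £668,231.90 − £354,806.76 = £313,425.14.
In-quota duty = £354,806.76 × 9.5% = £33,706.64. Over-quota duty = £313,425.14 × 37.5% = £117,534.43.
Line duty = £33,706.64 + £117,534.43 = £151,241.07.
Line 2 (9162.14.87, Ravica, 1,714 kg, £425,260.54):
Base rate for 9162.14.87 is £1.25/kg.
Origin Ravica qualifies under the Ilar–Ravica agreement and 9162.14.87 is covered: preferential rate Free applies instead.
Duty = £425,260.54 × 0% = £0.00.
Line 3 (6724.31.64, Ravica, 2,048 kg, £339,312.64):
Base rate for 6724.31.64 is 4%.
Origin Ravica qualifies under the Ilar–Ravica agreement and 6724.31.64 is covered: preferential rate Free applies instead.
The additional-duty order on 6724.31.64 targets Merland, not Ravica; it does not apply.
Duty = £339,312.64 × 0% = £0.00.
Total = £151,241.07 + £0.00 + £0.00 = £151,241.07.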